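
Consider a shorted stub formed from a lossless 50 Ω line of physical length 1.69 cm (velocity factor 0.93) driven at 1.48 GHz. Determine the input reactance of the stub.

λ = v/f = 0.93·c / 1.48 GHz = 0.189 m
βl = 2π·l/λ = 2π × 0.0896 = 32.3°
tan(βl) = 0.632
For a shorted stub, Z_in = jZ_0·tan(βl)

X_in ≈ 31.6 Ω (inductive)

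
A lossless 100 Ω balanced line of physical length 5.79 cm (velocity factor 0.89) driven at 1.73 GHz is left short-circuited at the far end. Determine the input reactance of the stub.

λ = v/f = 0.89·c / 1.73 GHz = 0.154 m
βl = 2π·l/λ = 2π × 0.375 = 135°
tan(βl) = -0.998
For a short-circuited stub, Z_in = jZ_0·tan(βl)

X_in ≈ -99.8 Ω (capacitive)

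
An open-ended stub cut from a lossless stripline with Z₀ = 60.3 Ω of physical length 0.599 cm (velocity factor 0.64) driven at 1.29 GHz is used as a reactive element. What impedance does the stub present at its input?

Z_in ≈ −j233 Ω

λ = v/f = 0.64·c / 1.29 GHz = 0.149 m
βl = 2π·l/λ = 2π × 0.0402 = 14.5°
tan(βl) = 0.258
For an open-ended stub, Z_in = −jZ_0·cot(βl) = −jZ_0/tan(βl)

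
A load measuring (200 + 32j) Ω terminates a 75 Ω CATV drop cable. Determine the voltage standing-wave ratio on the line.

Γ = (Z_L − Z_0)/(Z_L + Z_0) = (125 + j32)/(275 + j32)
|Γ| = 129/277 = 0.466
VSWR = (1 + |Γ|)/(1 − |Γ|) = 1.47/0.534

VSWR ≈ 2.75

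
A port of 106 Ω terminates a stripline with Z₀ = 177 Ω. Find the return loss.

RL ≈ 12 dB

Γ = (106 − 177)/(106 + 177) = -0.251
RL = −20·log₁₀|Γ| = −20·log₁₀(0.251)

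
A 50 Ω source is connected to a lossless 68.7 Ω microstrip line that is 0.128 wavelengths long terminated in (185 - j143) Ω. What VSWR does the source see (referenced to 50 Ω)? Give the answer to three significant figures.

VSWR ≈ 4.12

βl = 2π × 0.128 = 46.1°
tan(βl) = 1.04
Z_in = Z_0·(Z_L + jZ_0·tanβl)/(Z_0 + jZ_L·tanβl) = 21.6 − j41.8 Ω
Γ_s = (Z_in − Z_s)/(Z_in + Z_s) = (-28.4 − j41.8)/(71.6 − j41.8), |Γ_s| = 0.609
VSWR = (1 + |Γ_s|)/(1 − |Γ_s|)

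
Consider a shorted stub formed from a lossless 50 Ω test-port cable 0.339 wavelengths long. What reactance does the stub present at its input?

βl = 2π × 0.339 = 122°
tan(βl) = -1.6
For a shorted stub, Z_in = jZ_0·tan(βl)

X_in ≈ -79.9 Ω (capacitive)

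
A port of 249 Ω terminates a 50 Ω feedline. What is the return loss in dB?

RL ≈ 3.54 dB

Γ = (249 − 50)/(249 + 50) = 0.666
RL = −20·log₁₀|Γ| = −20·log₁₀(0.666)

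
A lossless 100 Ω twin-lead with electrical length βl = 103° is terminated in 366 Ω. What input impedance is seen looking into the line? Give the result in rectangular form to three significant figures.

Z_in ≈ 28.7 + j21.3 Ω

tan(βl) = tan(103°) = -4.33
Z_in = Z_0·(Z_L + jZ_0·tanβl)/(Z_0 + jZ_L·tanβl)
     = 100·(366 − j433)/(100 − j1590)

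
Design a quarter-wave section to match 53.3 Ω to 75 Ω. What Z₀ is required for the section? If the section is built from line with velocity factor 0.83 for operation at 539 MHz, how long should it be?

Z_qwt = √(Z_0·R_L) = √(75 × 53.3) = √3998
λ = 0.83·c/f = 0.462 m, so l = λ/4 = 0.115 m

Z_qwt ≈ 63.2 Ω; length ≈ 11.5 cm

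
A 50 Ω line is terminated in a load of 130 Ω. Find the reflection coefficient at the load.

Γ = (Z_L − Z_0)/(Z_L + Z_0) = (130 − 50)/(130 + 50) = 80/180

Γ = 0.444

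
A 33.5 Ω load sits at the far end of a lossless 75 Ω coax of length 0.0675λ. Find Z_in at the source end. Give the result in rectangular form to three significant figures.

Z_in ≈ 38.8 + j26 Ω

βl = 2π × 0.0675 = 24.3°
tan(βl) = tan(24.3°) = 0.452
Z_in = Z_0·(Z_L + jZ_0·tanβl)/(Z_0 + jZ_L·tanβl)
     = 75·(33.5 + j33.9)/(75 + j15.1)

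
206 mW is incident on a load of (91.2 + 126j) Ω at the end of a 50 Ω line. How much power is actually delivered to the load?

P_delivered ≈ 105 mW

|Γ| = |(41.2 + j126)/(141.2 + j126)| = 0.7
|Γ|² = 0.491
P_refl = |Γ|²·P_inc = 101 mW, P_del = (1 − |Γ|²)·P_inc = 105 mW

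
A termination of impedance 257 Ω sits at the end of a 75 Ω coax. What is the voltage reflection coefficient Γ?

Γ = 0.548

Γ = (Z_L − Z_0)/(Z_L + Z_0) = (257 − 75)/(257 + 75) = 182/332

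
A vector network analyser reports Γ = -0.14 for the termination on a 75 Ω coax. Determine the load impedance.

Z_L = Z_0·(1 + Γ)/(1 − Γ) = 75·(0.86)/(1.14)

Z_L ≈ 56.6 Ω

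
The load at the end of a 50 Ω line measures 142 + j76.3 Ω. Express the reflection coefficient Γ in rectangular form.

Γ ≈ 0.55 + j0.179

Γ = (Z_L − Z_0)/(Z_L + Z_0) = (92 + j76.3)/(192 + j76.3)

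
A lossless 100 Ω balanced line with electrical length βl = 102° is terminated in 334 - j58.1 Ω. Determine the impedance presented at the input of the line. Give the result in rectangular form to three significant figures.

Z_in ≈ 30.9 + j24.7 Ω

tan(βl) = tan(102°) = -4.7
Z_in = Z_0·(Z_L + jZ_0·tanβl)/(Z_0 + jZ_L·tanβl)
     = 100·(334 − j529)/(-173 − j1570)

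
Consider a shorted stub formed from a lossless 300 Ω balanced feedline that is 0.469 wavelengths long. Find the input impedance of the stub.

Z_in ≈ −j59.2 Ω

βl = 2π × 0.469 = 169°
tan(βl) = -0.197
For a shorted stub, Z_in = jZ_0·tan(βl)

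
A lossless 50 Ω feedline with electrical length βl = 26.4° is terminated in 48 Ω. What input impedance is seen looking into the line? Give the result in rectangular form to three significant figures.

Z_in ≈ 48.8 + j1.59 Ω

tan(βl) = tan(26.4°) = 0.496
Z_in = Z_0·(Z_L + jZ_0·tanβl)/(Z_0 + jZ_L·tanβl)
     = 50·(48 + j24.8)/(50 + j23.8)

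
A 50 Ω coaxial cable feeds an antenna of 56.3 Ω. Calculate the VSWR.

VSWR ≈ 1.13

For a purely resistive load, VSWR = R_L/Z_0 or Z_0/R_L (whichever > 1) = 56.3/50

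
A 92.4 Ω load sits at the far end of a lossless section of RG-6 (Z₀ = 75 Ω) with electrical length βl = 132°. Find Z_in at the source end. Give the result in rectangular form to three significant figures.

Z_in ≈ 71.9 + j15 Ω

tan(βl) = tan(132°) = -1.11
Z_in = Z_0·(Z_L + jZ_0·tanβl)/(Z_0 + jZ_L·tanβl)
     = 75·(92.4 − j83.3)/(75 − j103)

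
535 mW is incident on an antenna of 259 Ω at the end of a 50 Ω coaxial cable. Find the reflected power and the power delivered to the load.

P_reflected ≈ 245 mW; P_delivered ≈ 290 mW

Γ = (259 − 50)/(259 + 50) = 0.676
|Γ|² = 0.457
P_refl = |Γ|²·P_inc = 245 mW, P_del = (1 − |Γ|²)·P_inc = 290 mW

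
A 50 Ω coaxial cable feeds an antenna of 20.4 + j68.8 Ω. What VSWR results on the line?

Γ = (Z_L − Z_0)/(Z_L + Z_0) = (-29.6 + j68.8)/(70.4 + j68.8)
|Γ| = 74.9/98.4 = 0.761
VSWR = (1 + |Γ|)/(1 − |Γ|) = 1.76/0.239

VSWR ≈ 7.36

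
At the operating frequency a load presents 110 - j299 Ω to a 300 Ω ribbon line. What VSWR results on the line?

Γ = (Z_L − Z_0)/(Z_L + Z_0) = (-190 − j299)/(410 − j299)
|Γ| = 354/507 = 0.698
VSWR = (1 + |Γ|)/(1 − |Γ|) = 1.7/0.302

VSWR ≈ 5.63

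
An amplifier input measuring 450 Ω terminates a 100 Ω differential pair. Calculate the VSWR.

VSWR ≈ 4.5

For a purely resistive load, VSWR = R_L/Z_0 or Z_0/R_L (whichever > 1) = 450/100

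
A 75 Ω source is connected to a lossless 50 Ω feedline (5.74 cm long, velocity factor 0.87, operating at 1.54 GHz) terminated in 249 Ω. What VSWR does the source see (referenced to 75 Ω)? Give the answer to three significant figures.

VSWR ≈ 6.33

λ = v/f = 0.87·c / 1.54 GHz = 0.169 m
βl = 2π·l/λ = 2π × 0.339 = 122°
tan(βl) = -1.6
Z_in = Z_0·(Z_L + jZ_0·tanβl)/(Z_0 + jZ_L·tanβl) = 13.7 + j29.4 Ω
Γ_s = (Z_in − Z_s)/(Z_in + Z_s) = (-61.3 + j29.4)/(88.7 + j29.4), |Γ_s| = 0.727
VSWR = (1 + |Γ_s|)/(1 − |Γ_s|)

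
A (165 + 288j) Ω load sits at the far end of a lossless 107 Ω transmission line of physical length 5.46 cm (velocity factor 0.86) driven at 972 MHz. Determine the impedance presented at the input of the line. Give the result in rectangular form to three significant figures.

Z_in ≈ 21.9 − j64.7 Ω

λ = v/f = 0.86·c / 972 MHz = 0.265 m
βl = 2π·l/λ = 2π × 0.206 = 74.1°
tan(βl) = tan(74.1°) = 3.5
Z_in = Z_0·(Z_L + jZ_0·tanβl)/(Z_0 + jZ_L·tanβl)
     = 107·(165 + j662)/(-901 + j577)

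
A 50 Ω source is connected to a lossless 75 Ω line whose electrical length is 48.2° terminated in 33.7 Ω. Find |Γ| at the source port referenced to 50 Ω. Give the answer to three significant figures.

|Γ| ≈ 0.444

tan(βl) = 1.12
Z_in = Z_0·(Z_L + jZ_0·tanβl)/(Z_0 + jZ_L·tanβl) = 60.6 + j53.4 Ω
Γ_s = (Z_in − Z_s)/(Z_in + Z_s) = (10.6 + j53.4)/(111 + j53.4), |Γ_s| = 0.444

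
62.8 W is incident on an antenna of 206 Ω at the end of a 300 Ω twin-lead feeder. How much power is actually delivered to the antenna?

Γ = (206 − 300)/(206 + 300) = -0.186
|Γ|² = 0.0345
P_refl = |Γ|²·P_inc = 2.17 W, P_del = (1 − |Γ|²)·P_inc = 60.6 W

P_delivered ≈ 60.6 W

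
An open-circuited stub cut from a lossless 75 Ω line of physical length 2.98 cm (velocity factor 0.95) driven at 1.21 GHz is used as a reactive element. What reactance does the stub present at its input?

X_in ≈ -73.6 Ω (capacitive)

λ = v/f = 0.95·c / 1.21 GHz = 0.236 m
βl = 2π·l/λ = 2π × 0.127 = 45.5°
tan(βl) = 1.02
For an open-circuited stub, Z_in = −jZ_0·cot(βl) = −jZ_0/tan(βl)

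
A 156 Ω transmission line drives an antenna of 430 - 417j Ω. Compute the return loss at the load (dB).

Γ = (274 − j417)/(586 − j417), |Γ| = 0.694
RL = −20·log₁₀|Γ| = −20·log₁₀(0.694)

RL ≈ 3.18 dB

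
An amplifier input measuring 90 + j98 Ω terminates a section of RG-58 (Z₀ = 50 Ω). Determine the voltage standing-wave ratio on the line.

VSWR ≈ 4.25

Γ = (Z_L − Z_0)/(Z_L + Z_0) = (40 + j98)/(140 + j98)
|Γ| = 106/171 = 0.619
VSWR = (1 + |Γ|)/(1 − |Γ|) = 1.62/0.381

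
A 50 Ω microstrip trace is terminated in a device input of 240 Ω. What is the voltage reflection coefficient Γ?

Γ = (Z_L − Z_0)/(Z_L + Z_0) = (240 − 50)/(240 + 50) = 190/290

Γ = 0.655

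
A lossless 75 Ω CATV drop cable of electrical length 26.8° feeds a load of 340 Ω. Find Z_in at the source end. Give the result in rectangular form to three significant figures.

Z_in ≈ 68.3 − j119 Ω

tan(βl) = tan(26.8°) = 0.505
Z_in = Z_0·(Z_L + jZ_0·tanβl)/(Z_0 + jZ_L·tanβl)
     = 75·(340 + j37.9)/(75 + j172)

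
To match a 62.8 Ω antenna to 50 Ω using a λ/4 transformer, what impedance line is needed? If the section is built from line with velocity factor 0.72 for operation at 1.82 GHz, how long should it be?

Z_qwt = √(Z_0·R_L) = √(50 × 62.8) = √3140
λ = 0.72·c/f = 0.119 m, so l = λ/4 = 0.0297 m

Z_qwt ≈ 56 Ω; length ≈ 2.97 cm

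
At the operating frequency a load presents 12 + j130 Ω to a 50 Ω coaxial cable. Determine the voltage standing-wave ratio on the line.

Γ = (Z_L − Z_0)/(Z_L + Z_0) = (-38 + j130)/(62 + j130)
|Γ| = 135/144 = 0.94
VSWR = (1 + |Γ|)/(1 − |Γ|) = 1.94/0.0596

VSWR ≈ 32.5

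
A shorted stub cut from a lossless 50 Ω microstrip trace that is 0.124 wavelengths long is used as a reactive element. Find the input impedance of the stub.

Z_in ≈ +j49.4 Ω

βl = 2π × 0.124 = 44.6°
tan(βl) = 0.988
For a shorted stub, Z_in = jZ_0·tan(βl)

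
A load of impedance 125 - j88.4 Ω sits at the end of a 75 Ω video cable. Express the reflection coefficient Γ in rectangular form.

Γ = (Z_L − Z_0)/(Z_L + Z_0) = (50 − j88.4)/(200 − j88.4)

Γ ≈ 0.373 − j0.277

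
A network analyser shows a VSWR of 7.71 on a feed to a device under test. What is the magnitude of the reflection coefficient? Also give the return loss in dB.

|Γ| = (S − 1)/(S + 1) = (7.71 − 1)/(7.71 + 1) = 6.71/8.71
RL = −20·log₁₀|Γ| = −20·log₁₀(0.77)

|Γ| ≈ 0.77; return loss ≈ 2.27 dB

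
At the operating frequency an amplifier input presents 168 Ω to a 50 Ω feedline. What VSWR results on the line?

VSWR ≈ 3.36

For a purely resistive load, VSWR = R_L/Z_0 or Z_0/R_L (whichever > 1) = 168/50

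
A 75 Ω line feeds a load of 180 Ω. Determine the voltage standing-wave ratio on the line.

Γ = (180 − 75)/(180 + 75) = 0.412
VSWR = (1 + 0.412)/(1 − 0.412)

VSWR ≈ 2.4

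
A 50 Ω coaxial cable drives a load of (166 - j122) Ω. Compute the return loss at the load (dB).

RL ≈ 3.37 dB

Γ = (116 − j122)/(216 − j122), |Γ| = 0.679
RL = −20·log₁₀|Γ| = −20·log₁₀(0.679)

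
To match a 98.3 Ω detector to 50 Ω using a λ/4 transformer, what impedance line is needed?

Z_qwt ≈ 70.1 Ω

Z_qwt = √(Z_0·R_L) = √(50 × 98.3) = √4915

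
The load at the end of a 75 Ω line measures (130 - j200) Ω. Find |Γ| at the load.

Γ = (Z_L − Z_0)/(Z_L + Z_0) = (55 − j200)/(205 − j200)
|Γ| = 207/286

|Γ| ≈ 0.724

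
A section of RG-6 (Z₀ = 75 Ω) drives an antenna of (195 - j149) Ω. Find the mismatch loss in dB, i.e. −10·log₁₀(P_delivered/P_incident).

mismatch loss ≈ 2.11 dB

Γ = (120 − j149)/(270 − j149), |Γ| = 0.62
|Γ|² = 0.385, so P_del/P_inc = 1 − |Γ|² = 0.615
ML = −10·log₁₀(1 − |Γ|²)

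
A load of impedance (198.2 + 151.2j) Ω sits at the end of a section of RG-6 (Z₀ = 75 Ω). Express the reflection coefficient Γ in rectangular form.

Γ = (Z_L − Z_0)/(Z_L + Z_0) = (123.2 + j151.2)/(273.2 + j151.2)

Γ ≈ 0.58 + j0.233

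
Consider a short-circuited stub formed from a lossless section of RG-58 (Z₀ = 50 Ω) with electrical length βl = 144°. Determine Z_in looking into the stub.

Z_in ≈ −j36.3 Ω

tan(βl) = -0.727
For a short-circuited stub, Z_in = jZ_0·tan(βl)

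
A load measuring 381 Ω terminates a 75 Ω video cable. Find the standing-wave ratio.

VSWR ≈ 5.08

For a purely resistive load, VSWR = R_L/Z_0 or Z_0/R_L (whichever > 1) = 381/75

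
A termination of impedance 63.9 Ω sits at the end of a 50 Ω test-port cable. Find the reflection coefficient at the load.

Γ = 0.122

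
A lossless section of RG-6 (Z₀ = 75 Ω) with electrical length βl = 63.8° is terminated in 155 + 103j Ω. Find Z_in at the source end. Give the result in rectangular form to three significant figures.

Z_in ≈ 38.1 − j53.2 Ω

tan(βl) = tan(63.8°) = 2.03
Z_in = Z_0·(Z_L + jZ_0·tanβl)/(Z_0 + jZ_L·tanβl)
     = 75·(155 + j255)/(-134 + j315)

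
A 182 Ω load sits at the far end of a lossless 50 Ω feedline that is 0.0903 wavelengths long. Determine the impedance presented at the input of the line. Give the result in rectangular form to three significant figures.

Z_in ≈ 40.1 − j61.2 Ω

βl = 2π × 0.0903 = 32.5°
tan(βl) = tan(32.5°) = 0.637
Z_in = Z_0·(Z_L + jZ_0·tanβl)/(Z_0 + jZ_L·tanβl)
     = 50·(182 + j31.9)/(50 + j116)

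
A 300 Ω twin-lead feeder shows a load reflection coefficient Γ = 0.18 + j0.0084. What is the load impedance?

Z_L = Z_0·(1 + Γ)/(1 − Γ) = 300·(1.18 + j0.0084)/(0.82 − j0.0084)

Z_L ≈ 432 + j7.49 Ω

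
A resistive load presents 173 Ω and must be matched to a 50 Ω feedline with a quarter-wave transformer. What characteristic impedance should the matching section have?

Z_qwt = √(Z_0·R_L) = √(50 × 173) = √8650

Z_qwt ≈ 93 Ω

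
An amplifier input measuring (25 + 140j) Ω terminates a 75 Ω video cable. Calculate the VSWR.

Γ = (Z_L − Z_0)/(Z_L + Z_0) = (-50 + j140)/(100 + j140)
|Γ| = 149/172 = 0.864
VSWR = (1 + |Γ|)/(1 − |Γ|) = 1.86/0.136

VSWR ≈ 13.7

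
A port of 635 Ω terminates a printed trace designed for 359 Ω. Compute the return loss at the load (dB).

RL ≈ 11.1 dB

Γ = (635 − 359)/(635 + 359) = 0.278
RL = −20·log₁₀|Γ| = −20·log₁₀(0.278)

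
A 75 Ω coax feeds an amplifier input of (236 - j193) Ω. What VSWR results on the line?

VSWR ≈ 5.38

Γ = (Z_L − Z_0)/(Z_L + Z_0) = (161 − j193)/(311 − j193)
|Γ| = 251/366 = 0.687
VSWR = (1 + |Γ|)/(1 − |Γ|) = 1.69/0.313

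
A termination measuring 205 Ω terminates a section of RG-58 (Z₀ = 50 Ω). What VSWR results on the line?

VSWR ≈ 4.1

For a purely resistive load, VSWR = R_L/Z_0 or Z_0/R_L (whichever > 1) = 205/50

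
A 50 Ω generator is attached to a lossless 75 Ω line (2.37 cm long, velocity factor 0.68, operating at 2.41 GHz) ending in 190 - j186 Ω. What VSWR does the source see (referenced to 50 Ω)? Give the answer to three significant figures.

λ = v/f = 0.68·c / 2.41 GHz = 0.0846 m
βl = 2π·l/λ = 2π × 0.28 = 101°
tan(βl) = -5.24
Z_in = Z_0·(Z_L + jZ_0·tanβl)/(Z_0 + jZ_L·tanβl) = 16.9 + j29.6 Ω
Γ_s = (Z_in − Z_s)/(Z_in + Z_s) = (-33.1 + j29.6)/(66.9 + j29.6), |Γ_s| = 0.607
VSWR = (1 + |Γ_s|)/(1 − |Γ_s|)

VSWR ≈ 4.09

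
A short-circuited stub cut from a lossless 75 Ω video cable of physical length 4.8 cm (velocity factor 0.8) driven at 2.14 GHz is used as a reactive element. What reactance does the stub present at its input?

λ = v/f = 0.8·c / 2.14 GHz = 0.112 m
βl = 2π·l/λ = 2π × 0.428 = 154°
tan(βl) = -0.486
For a short-circuited stub, Z_in = jZ_0·tan(βl)

X_in ≈ -36.5 Ω (capacitive)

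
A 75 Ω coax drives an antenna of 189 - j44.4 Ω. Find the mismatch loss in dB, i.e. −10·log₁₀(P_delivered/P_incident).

Γ = (114 − j44.4)/(264 − j44.4), |Γ| = 0.457
|Γ|² = 0.209, so P_del/P_inc = 1 − |Γ|² = 0.791
ML = −10·log₁₀(1 − |Γ|²)

mismatch loss ≈ 1.02 dB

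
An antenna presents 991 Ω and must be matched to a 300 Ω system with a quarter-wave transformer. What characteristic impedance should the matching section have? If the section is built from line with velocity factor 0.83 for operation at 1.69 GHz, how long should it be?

Z_qwt ≈ 545 Ω; length ≈ 3.68 cm

Z_qwt = √(Z_0·R_L) = √(300 × 991) = √297300
λ = 0.83·c/f = 0.147 m, so l = λ/4 = 0.0368 m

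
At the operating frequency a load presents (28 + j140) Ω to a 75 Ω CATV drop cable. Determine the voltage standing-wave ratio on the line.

VSWR ≈ 12.3

Γ = (Z_L − Z_0)/(Z_L + Z_0) = (-47 + j140)/(103 + j140)
|Γ| = 148/174 = 0.85
VSWR = (1 + |Γ|)/(1 − |Γ|) = 1.85/0.15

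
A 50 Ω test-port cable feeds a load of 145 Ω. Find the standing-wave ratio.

VSWR ≈ 2.9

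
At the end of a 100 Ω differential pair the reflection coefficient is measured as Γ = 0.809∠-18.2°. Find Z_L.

Z_L = Z_0·(1 + Γ)/(1 − Γ) = 100·(1.77 − j0.253)/(0.231 + j0.253)

Z_L ≈ 294 − j430 Ω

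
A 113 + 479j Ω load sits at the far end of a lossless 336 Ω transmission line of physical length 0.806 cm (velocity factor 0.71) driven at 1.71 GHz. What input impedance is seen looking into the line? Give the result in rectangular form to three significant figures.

λ = v/f = 0.71·c / 1.71 GHz = 0.125 m
βl = 2π·l/λ = 2π × 0.0647 = 23.3°
tan(βl) = tan(23.3°) = 0.431
Z_in = Z_0·(Z_L + jZ_0·tanβl)/(Z_0 + jZ_L·tanβl)
     = 336·(113 + j624)/(130 + j48.7)

Z_in ≈ 787 + j1320 Ω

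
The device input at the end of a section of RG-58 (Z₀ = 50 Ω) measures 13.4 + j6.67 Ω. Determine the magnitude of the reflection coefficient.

|Γ| ≈ 0.584

Γ = (Z_L − Z_0)/(Z_L + Z_0) = (-36.6 + j6.67)/(63.4 + j6.67)
|Γ| = 37.2/63.7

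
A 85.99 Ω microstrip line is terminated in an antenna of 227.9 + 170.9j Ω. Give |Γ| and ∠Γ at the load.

Γ ≈ 0.622 ∠ 21.7°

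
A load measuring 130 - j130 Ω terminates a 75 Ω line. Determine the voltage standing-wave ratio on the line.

VSWR ≈ 3.78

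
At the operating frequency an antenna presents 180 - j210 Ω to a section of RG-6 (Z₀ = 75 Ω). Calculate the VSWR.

Γ = (Z_L − Z_0)/(Z_L + Z_0) = (105 − j210)/(255 − j210)
|Γ| = 235/330 = 0.711
VSWR = (1 + |Γ|)/(1 − |Γ|) = 1.71/0.289

VSWR ≈ 5.91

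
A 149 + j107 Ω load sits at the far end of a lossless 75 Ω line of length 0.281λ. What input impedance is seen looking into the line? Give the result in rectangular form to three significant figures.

Z_in ≈ 23.5 − j4.42 Ω

βl = 2π × 0.281 = 101°
tan(βl) = tan(101°) = -5.07
Z_in = Z_0·(Z_L + jZ_0·tanβl)/(Z_0 + jZ_L·tanβl)
     = 75·(149 − j273)/(617 − j755)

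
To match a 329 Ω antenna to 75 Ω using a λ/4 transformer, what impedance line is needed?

Z_qwt ≈ 157 Ω

Z_qwt = √(Z_0·R_L) = √(75 × 329) = √24680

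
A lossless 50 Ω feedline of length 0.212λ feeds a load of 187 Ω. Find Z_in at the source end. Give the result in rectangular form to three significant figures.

βl = 2π × 0.212 = 76.3°
tan(βl) = tan(76.3°) = 4.11
Z_in = Z_0·(Z_L + jZ_0·tanβl)/(Z_0 + jZ_L·tanβl)
     = 50·(187 + j205)/(50 + j768)

Z_in ≈ 14.1 − j11.3 Ω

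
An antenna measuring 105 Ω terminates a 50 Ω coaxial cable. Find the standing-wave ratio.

Γ = (105 − 50)/(105 + 50) = 0.355
VSWR = (1 + 0.355)/(1 − 0.355)

VSWR ≈ 2.1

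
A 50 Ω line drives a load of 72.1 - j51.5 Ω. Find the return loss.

Γ = (22.1 − j51.5)/(122.1 − j51.5), |Γ| = 0.423
RL = −20·log₁₀|Γ| = −20·log₁₀(0.423)

RL ≈ 7.48 dB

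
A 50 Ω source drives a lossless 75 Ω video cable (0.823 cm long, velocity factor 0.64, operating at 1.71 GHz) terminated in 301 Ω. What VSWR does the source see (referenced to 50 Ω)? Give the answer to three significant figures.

VSWR ≈ 5.38

λ = v/f = 0.64·c / 1.71 GHz = 0.112 m
βl = 2π·l/λ = 2π × 0.0733 = 26.4°
tan(βl) = 0.496
Z_in = Z_0·(Z_L + jZ_0·tanβl)/(Z_0 + jZ_L·tanβl) = 75.6 − j113 Ω
Γ_s = (Z_in − Z_s)/(Z_in + Z_s) = (25.6 − j113)/(126 − j113), |Γ_s| = 0.687
VSWR = (1 + |Γ_s|)/(1 − |Γ_s|)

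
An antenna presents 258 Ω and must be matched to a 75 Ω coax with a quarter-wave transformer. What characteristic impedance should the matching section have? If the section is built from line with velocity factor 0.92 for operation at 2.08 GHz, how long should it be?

Z_qwt = √(Z_0·R_L) = √(75 × 258) = √19350
λ = 0.92·c/f = 0.133 m, so l = λ/4 = 0.0332 m

Z_qwt ≈ 139 Ω; length ≈ 3.32 cm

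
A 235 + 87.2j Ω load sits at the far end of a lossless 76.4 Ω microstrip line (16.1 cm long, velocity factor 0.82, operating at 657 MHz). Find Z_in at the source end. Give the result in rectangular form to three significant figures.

Z_in ≈ 64.4 + j94 Ω

λ = v/f = 0.82·c / 657 MHz = 0.374 m
βl = 2π·l/λ = 2π × 0.43 = 155°
tan(βl) = tan(155°) = -0.471
Z_in = Z_0·(Z_L + jZ_0·tanβl)/(Z_0 + jZ_L·tanβl)
     = 76.4·(235 + j51.2)/(117 − j111)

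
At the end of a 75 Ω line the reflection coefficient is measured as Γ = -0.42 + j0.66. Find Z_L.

Z_L = Z_0·(1 + Γ)/(1 − Γ) = 75·(0.58 + j0.66)/(1.42 − j0.66)

Z_L ≈ 11.9 + j40.4 Ω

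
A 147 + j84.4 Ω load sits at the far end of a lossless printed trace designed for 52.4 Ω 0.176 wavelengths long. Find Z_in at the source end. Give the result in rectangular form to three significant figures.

βl = 2π × 0.176 = 63.4°
tan(βl) = tan(63.4°) = 1.99
Z_in = Z_0·(Z_L + jZ_0·tanβl)/(Z_0 + jZ_L·tanβl)
     = 52.4·(147 + j189)/(-116 + j293)

Z_in ≈ 20.2 − j34.3 Ω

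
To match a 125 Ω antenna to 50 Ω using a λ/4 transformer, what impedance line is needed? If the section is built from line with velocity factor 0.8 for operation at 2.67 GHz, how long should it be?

Z_qwt = √(Z_0·R_L) = √(50 × 125) = √6250
λ = 0.8·c/f = 0.0899 m, so l = λ/4 = 0.0225 m

Z_qwt ≈ 79.1 Ω; length ≈ 2.25 cm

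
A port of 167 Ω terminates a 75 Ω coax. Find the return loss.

RL ≈ 8.4 dB

Γ = (167 − 75)/(167 + 75) = 0.38
RL = −20·log₁₀|Γ| = −20·log₁₀(0.38)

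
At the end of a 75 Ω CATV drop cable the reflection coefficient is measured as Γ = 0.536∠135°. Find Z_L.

Z_L ≈ 26.1 + j27.8 Ω

Z_L = Z_0·(1 + Γ)/(1 − Γ) = 75·(0.621 + j0.379)/(1.38 − j0.379)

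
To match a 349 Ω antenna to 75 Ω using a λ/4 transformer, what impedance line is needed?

Z_qwt = √(Z_0·R_L) = √(75 × 349) = √26180

Z_qwt ≈ 162 Ω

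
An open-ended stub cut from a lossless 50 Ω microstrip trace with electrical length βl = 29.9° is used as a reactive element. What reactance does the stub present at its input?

tan(βl) = 0.575
For an open-ended stub, Z_in = −jZ_0·cot(βl) = −jZ_0/tan(βl)

X_in ≈ -87 Ω (capacitive)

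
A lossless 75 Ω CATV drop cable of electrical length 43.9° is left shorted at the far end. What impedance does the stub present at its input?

tan(βl) = 0.962
For a shorted stub, Z_in = jZ_0·tan(βl)

Z_in ≈ +j72.2 Ω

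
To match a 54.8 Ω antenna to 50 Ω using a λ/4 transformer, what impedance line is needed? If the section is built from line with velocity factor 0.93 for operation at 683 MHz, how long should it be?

Z_qwt = √(Z_0·R_L) = √(50 × 54.8) = √2740
λ = 0.93·c/f = 0.408 m, so l = λ/4 = 0.102 m

Z_qwt ≈ 52.3 Ω; length ≈ 10.2 cm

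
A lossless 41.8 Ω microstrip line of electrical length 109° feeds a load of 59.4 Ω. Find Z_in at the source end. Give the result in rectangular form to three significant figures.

Z_in ≈ 31.1 + j6.86 Ω

tan(βl) = tan(109°) = -2.9
Z_in = Z_0·(Z_L + jZ_0·tanβl)/(Z_0 + jZ_L·tanβl)
     = 41.8·(59.4 − j121)/(41.8 − j173)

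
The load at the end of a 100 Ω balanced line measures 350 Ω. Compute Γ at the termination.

Γ = 0.556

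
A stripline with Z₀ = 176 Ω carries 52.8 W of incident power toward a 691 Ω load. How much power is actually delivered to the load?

Γ = (691 − 176)/(691 + 176) = 0.594
|Γ|² = 0.353
P_refl = |Γ|²·P_inc = 18.6 W, P_del = (1 − |Γ|²)·P_inc = 34.2 W

P_delivered ≈ 34.2 W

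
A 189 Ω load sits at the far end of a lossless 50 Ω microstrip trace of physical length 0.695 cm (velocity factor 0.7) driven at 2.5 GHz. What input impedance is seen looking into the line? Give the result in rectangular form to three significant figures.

Z_in ≈ 44.2 − j66.9 Ω

λ = v/f = 0.7·c / 2.5 GHz = 0.084 m
βl = 2π·l/λ = 2π × 0.0827 = 29.8°
tan(βl) = tan(29.8°) = 0.572
Z_in = Z_0·(Z_L + jZ_0·tanβl)/(Z_0 + jZ_L·tanβl)
     = 50·(189 + j28.6)/(50 + j108)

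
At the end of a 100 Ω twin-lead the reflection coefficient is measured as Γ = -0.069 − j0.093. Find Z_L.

Z_L ≈ 85.7 − j16.2 Ω

Z_L = Z_0·(1 + Γ)/(1 − Γ) = 100·(0.931 − j0.093)/(1.07 + j0.093)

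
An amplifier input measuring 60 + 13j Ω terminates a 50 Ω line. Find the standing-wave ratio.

Γ = (Z_L − Z_0)/(Z_L + Z_0) = (10 + j13)/(110 + j13)
|Γ| = 16.4/111 = 0.148
VSWR = (1 + |Γ|)/(1 − |Γ|) = 1.15/0.852

VSWR ≈ 1.35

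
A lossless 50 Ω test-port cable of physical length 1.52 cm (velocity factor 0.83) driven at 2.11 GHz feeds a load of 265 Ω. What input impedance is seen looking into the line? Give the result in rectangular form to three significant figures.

λ = v/f = 0.83·c / 2.11 GHz = 0.118 m
βl = 2π·l/λ = 2π × 0.129 = 46.4°
tan(βl) = tan(46.4°) = 1.05
Z_in = Z_0·(Z_L + jZ_0·tanβl)/(Z_0 + jZ_L·tanβl)
     = 50·(265 + j52.4)/(50 + j278)

Z_in ≈ 17.4 − j44.5 Ω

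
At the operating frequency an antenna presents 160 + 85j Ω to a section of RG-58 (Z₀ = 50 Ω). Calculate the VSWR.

VSWR ≈ 4.18

Γ = (Z_L − Z_0)/(Z_L + Z_0) = (110 + j85)/(210 + j85)
|Γ| = 139/227 = 0.614
VSWR = (1 + |Γ|)/(1 − |Γ|) = 1.61/0.386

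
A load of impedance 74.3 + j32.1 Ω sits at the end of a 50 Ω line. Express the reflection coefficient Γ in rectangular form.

Γ ≈ 0.246 + j0.195

Γ = (Z_L − Z_0)/(Z_L + Z_0) = (24.3 + j32.1)/(124.3 + j32.1)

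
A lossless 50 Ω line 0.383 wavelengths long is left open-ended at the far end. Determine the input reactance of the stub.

X_in ≈ 55.3 Ω (inductive)

βl = 2π × 0.383 = 138°
tan(βl) = -0.904
For an open-ended stub, Z_in = −jZ_0·cot(βl) = −jZ_0/tan(βl)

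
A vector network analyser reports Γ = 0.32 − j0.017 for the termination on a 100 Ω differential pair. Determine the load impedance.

Z_L ≈ 194 − j7.35 Ω

Z_L = Z_0·(1 + Γ)/(1 − Γ) = 100·(1.32 − j0.017)/(0.68 + j0.017)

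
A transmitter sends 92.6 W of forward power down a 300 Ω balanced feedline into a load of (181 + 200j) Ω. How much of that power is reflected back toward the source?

P_reflected ≈ 18.5 W

|Γ| = |(-119 + j200)/(481 + j200)| = 0.447
|Γ|² = 0.2
P_refl = |Γ|²·P_inc = 18.5 W, P_del = (1 − |Γ|²)·P_inc = 74.1 W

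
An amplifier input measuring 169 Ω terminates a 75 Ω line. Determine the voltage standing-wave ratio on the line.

Γ = (169 − 75)/(169 + 75) = 0.385
VSWR = (1 + 0.385)/(1 − 0.385)

VSWR ≈ 2.25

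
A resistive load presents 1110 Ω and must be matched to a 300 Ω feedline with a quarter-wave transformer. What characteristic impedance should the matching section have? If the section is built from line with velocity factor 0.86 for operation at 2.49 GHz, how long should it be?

Z_qwt = √(Z_0·R_L) = √(300 × 1110) = √333000
λ = 0.86·c/f = 0.104 m, so l = λ/4 = 0.0259 m

Z_qwt ≈ 577 Ω; length ≈ 2.59 cm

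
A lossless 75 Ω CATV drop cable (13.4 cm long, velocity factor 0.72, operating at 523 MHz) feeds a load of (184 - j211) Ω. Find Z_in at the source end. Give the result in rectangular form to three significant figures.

λ = v/f = 0.72·c / 523 MHz = 0.413 m
βl = 2π·l/λ = 2π × 0.324 = 117°
tan(βl) = tan(117°) = -1.98
Z_in = Z_0·(Z_L + jZ_0·tanβl)/(Z_0 + jZ_L·tanβl)
     = 75·(184 − j359)/(-343 − j364)

Z_in ≈ 20.4 + j57 Ω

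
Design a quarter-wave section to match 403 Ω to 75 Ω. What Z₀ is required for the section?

Z_qwt = √(Z_0·R_L) = √(75 × 403) = √30220

Z_qwt ≈ 174 Ω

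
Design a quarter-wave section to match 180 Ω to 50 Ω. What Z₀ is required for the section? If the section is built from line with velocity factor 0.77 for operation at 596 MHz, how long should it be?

Z_qwt = √(Z_0·R_L) = √(50 × 180) = √9000
λ = 0.77·c/f = 0.388 m, so l = λ/4 = 0.0969 m

Z_qwt ≈ 94.9 Ω; length ≈ 9.69 cm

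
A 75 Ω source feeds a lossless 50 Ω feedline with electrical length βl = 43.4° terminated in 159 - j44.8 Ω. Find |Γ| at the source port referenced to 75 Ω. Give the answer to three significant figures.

|Γ| ≈ 0.598

tan(βl) = 0.946
Z_in = Z_0·(Z_L + jZ_0·tanβl)/(Z_0 + jZ_L·tanβl) = 24.2 − j38 Ω
Γ_s = (Z_in − Z_s)/(Z_in + Z_s) = (-50.8 − j38)/(99.2 − j38), |Γ_s| = 0.598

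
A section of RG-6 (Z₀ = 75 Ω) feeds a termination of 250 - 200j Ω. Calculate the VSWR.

Γ = (Z_L − Z_0)/(Z_L + Z_0) = (175 − j200)/(325 − j200)
|Γ| = 266/382 = 0.696
VSWR = (1 + |Γ|)/(1 − |Γ|) = 1.7/0.304

VSWR ≈ 5.59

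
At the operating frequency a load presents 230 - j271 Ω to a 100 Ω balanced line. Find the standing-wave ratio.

Γ = (Z_L − Z_0)/(Z_L + Z_0) = (130 − j271)/(330 − j271)
|Γ| = 301/427 = 0.704
VSWR = (1 + |Γ|)/(1 − |Γ|) = 1.7/0.296

VSWR ≈ 5.75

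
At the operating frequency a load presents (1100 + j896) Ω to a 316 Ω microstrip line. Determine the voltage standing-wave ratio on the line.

Γ = (Z_L − Z_0)/(Z_L + Z_0) = (784 + j896)/(1416 + j896)
|Γ| = 1190/1680 = 0.711
VSWR = (1 + |Γ|)/(1 − |Γ|) = 1.71/0.289

VSWR ≈ 5.91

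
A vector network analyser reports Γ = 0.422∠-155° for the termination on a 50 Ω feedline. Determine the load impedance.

Z_L = Z_0·(1 + Γ)/(1 − Γ) = 50·(0.618 − j0.178)/(1.38 + j0.178)

Z_L ≈ 21.2 − j9.18 Ω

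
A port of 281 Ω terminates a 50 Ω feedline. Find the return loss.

Γ = (281 − 50)/(281 + 50) = 0.698
RL = −20·log₁₀|Γ| = −20·log₁₀(0.698)

RL ≈ 3.12 dB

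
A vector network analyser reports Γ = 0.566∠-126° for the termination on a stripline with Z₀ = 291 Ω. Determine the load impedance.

Z_L = Z_0·(1 + Γ)/(1 − Γ) = 291·(0.667 − j0.458)/(1.33 + j0.458)

Z_L ≈ 99.6 − j134 Ω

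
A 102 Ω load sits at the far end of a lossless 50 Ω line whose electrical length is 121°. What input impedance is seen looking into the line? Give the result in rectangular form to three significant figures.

tan(βl) = tan(121°) = -1.66
Z_in = Z_0·(Z_L + jZ_0·tanβl)/(Z_0 + jZ_L·tanβl)
     = 50·(102 − j83.2)/(50 − j170)

Z_in ≈ 30.7 + j21 Ω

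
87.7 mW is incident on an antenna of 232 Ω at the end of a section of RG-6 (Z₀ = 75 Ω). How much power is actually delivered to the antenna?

Γ = (232 − 75)/(232 + 75) = 0.511
|Γ|² = 0.262
P_refl = |Γ|²·P_inc = 22.9 mW, P_del = (1 − |Γ|²)·P_inc = 64.8 mW

P_delivered ≈ 64.8 mW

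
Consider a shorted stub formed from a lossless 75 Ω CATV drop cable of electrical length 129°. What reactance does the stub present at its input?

X_in ≈ -92.6 Ω (capacitive)

tan(βl) = -1.23
For a shorted stub, Z_in = jZ_0·tan(βl)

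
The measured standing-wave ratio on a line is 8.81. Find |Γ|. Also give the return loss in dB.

|Γ| = (S − 1)/(S + 1) = (8.81 − 1)/(8.81 + 1) = 7.81/9.81
RL = −20·log₁₀|Γ| = −20·log₁₀(0.796)

|Γ| ≈ 0.796; return loss ≈ 1.98 dB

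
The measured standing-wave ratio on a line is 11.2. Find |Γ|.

|Γ| ≈ 0.836

|Γ| = (S − 1)/(S + 1) = (11.2 − 1)/(11.2 + 1) = 10.2/12.2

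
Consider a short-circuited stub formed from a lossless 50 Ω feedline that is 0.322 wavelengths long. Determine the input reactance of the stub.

βl = 2π × 0.322 = 116°
tan(βl) = -2.06
For a short-circuited stub, Z_in = jZ_0·tan(βl)

X_in ≈ -103 Ω (capacitive)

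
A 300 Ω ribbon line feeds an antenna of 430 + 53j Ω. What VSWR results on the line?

VSWR ≈ 1.47

Γ = (Z_L − Z_0)/(Z_L + Z_0) = (130 + j53)/(730 + j53)
|Γ| = 140/732 = 0.192
VSWR = (1 + |Γ|)/(1 − |Γ|) = 1.19/0.808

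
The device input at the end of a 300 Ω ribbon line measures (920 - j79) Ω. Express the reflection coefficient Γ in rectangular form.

Γ ≈ 0.51 − j0.0317

Γ = (Z_L − Z_0)/(Z_L + Z_0) = (620 − j79)/(1220 − j79)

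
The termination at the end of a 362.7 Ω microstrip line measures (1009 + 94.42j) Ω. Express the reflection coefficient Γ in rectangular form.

Γ ≈ 0.474 + j0.0362

Γ = (Z_L − Z_0)/(Z_L + Z_0) = (646.3 + j94.42)/(1372 + j94.42)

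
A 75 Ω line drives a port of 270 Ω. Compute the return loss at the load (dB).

Γ = (270 − 75)/(270 + 75) = 0.565
RL = −20·log₁₀|Γ| = −20·log₁₀(0.565)

RL ≈ 4.96 dB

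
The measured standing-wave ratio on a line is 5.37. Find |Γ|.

|Γ| = (S − 1)/(S + 1) = (5.37 − 1)/(5.37 + 1) = 4.37/6.37

|Γ| ≈ 0.686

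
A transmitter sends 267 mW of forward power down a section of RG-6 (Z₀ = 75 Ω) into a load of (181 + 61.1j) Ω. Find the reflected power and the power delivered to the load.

P_reflected ≈ 57.7 mW; P_delivered ≈ 209 mW

|Γ| = |(106 + j61.1)/(256 + j61.1)| = 0.465
|Γ|² = 0.216
P_refl = |Γ|²·P_inc = 57.7 mW, P_del = (1 − |Γ|²)·P_inc = 209 mW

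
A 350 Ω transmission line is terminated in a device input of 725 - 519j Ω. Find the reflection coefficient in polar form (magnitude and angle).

Γ = (Z_L − Z_0)/(Z_L + Z_0) = (375 − j519)/(1075 − j519)
|Γ| = 640/1190 = 0.536

Γ ≈ 0.536 ∠ -28.4°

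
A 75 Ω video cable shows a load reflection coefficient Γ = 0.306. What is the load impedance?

Z_L = Z_0·(1 + Γ)/(1 − Γ) = 75·(1.31)/(0.694)

Z_L ≈ 141 Ω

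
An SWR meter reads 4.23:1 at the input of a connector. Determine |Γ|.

|Γ| = (S − 1)/(S + 1) = (4.23 − 1)/(4.23 + 1) = 3.23/5.23

|Γ| ≈ 0.618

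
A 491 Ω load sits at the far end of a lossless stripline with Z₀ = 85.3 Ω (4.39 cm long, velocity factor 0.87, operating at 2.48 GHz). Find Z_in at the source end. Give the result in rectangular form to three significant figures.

Z_in ≈ 54.8 + j132 Ω

λ = v/f = 0.87·c / 2.48 GHz = 0.105 m
βl = 2π·l/λ = 2π × 0.417 = 150°
tan(βl) = tan(150°) = -0.573
Z_in = Z_0·(Z_L + jZ_0·tanβl)/(Z_0 + jZ_L·tanβl)
     = 85.3·(491 − j48.9)/(85.3 − j282)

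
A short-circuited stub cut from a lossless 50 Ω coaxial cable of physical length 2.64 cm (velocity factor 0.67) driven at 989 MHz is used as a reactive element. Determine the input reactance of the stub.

X_in ≈ 53.2 Ω (inductive)

λ = v/f = 0.67·c / 989 MHz = 0.203 m
βl = 2π·l/λ = 2π × 0.13 = 46.8°
tan(βl) = 1.06
For a short-circuited stub, Z_in = jZ_0·tan(βl)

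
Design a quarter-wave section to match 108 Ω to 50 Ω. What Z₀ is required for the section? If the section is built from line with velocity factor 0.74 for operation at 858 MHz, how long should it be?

Z_qwt ≈ 73.5 Ω; length ≈ 6.47 cm

Z_qwt = √(Z_0·R_L) = √(50 × 108) = √5400
λ = 0.74·c/f = 0.259 m, so l = λ/4 = 0.0647 m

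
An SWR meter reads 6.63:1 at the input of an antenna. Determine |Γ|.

|Γ| = (S − 1)/(S + 1) = (6.63 − 1)/(6.63 + 1) = 5.63/7.63

|Γ| ≈ 0.738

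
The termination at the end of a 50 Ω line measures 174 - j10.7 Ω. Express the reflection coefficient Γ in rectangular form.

Γ ≈ 0.555 − j0.0213

Γ = (Z_L − Z_0)/(Z_L + Z_0) = (124 − j10.7)/(224 − j10.7)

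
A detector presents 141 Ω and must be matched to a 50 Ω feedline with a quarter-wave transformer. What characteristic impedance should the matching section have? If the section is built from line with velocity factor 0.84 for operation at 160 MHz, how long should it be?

Z_qwt ≈ 84 Ω; length ≈ 39.4 cm

Z_qwt = √(Z_0·R_L) = √(50 × 141) = √7050
λ = 0.84·c/f = 1.57 m, so l = λ/4 = 0.394 m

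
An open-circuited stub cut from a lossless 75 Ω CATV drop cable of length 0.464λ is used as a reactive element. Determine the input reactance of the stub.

βl = 2π × 0.464 = 167°
tan(βl) = -0.23
For an open-circuited stub, Z_in = −jZ_0·cot(βl) = −jZ_0/tan(βl)

X_in ≈ 326 Ω (inductive)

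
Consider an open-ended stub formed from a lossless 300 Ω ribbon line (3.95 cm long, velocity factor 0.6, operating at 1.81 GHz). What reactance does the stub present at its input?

X_in ≈ 398 Ω (inductive)

λ = v/f = 0.6·c / 1.81 GHz = 0.0994 m
βl = 2π·l/λ = 2π × 0.397 = 143°
tan(βl) = -0.754
For an open-ended stub, Z_in = −jZ_0·cot(βl) = −jZ_0/tan(βl)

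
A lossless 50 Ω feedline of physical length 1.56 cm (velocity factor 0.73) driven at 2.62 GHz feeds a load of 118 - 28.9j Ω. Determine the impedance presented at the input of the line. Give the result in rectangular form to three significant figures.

λ = v/f = 0.73·c / 2.62 GHz = 0.0836 m
βl = 2π·l/λ = 2π × 0.187 = 67.2°
tan(βl) = tan(67.2°) = 2.38
Z_in = Z_0·(Z_L + jZ_0·tanβl)/(Z_0 + jZ_L·tanβl)
     = 50·(118 + j90)/(119 + j281)

Z_in ≈ 21.1 − j12.1 Ω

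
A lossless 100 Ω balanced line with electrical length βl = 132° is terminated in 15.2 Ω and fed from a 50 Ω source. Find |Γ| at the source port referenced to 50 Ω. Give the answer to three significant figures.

tan(βl) = -1.11
Z_in = Z_0·(Z_L + jZ_0·tanβl)/(Z_0 + jZ_L·tanβl) = 33 − j105 Ω
Γ_s = (Z_in − Z_s)/(Z_in + Z_s) = (-17 − j105)/(83 − j105), |Γ_s| = 0.796

|Γ| ≈ 0.796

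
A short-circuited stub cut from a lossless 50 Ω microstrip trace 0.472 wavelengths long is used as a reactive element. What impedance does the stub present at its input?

Z_in ≈ −j8.89 Ω

βl = 2π × 0.472 = 170°
tan(βl) = -0.178
For a short-circuited stub, Z_in = jZ_0·tan(βl)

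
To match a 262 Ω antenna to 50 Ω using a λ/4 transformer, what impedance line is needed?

Z_qwt ≈ 114 Ω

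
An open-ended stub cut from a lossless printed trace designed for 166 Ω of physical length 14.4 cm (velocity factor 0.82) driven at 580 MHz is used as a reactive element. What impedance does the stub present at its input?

λ = v/f = 0.82·c / 580 MHz = 0.424 m
βl = 2π·l/λ = 2π × 0.34 = 122°
tan(βl) = -1.59
For an open-ended stub, Z_in = −jZ_0·cot(βl) = −jZ_0/tan(βl)

Z_in ≈ +j105 Ω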